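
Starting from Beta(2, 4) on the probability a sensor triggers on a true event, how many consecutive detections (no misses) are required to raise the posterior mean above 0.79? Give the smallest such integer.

k = 14

After k detections and 0 misses the posterior is Beta(2+k, 4), with mean (2+k)/(2+4+k).
Set (2+k)/(6+k) > 0.79 and solve: k > (0.79·6 − 2)/(1 − 0.79) = 13.048.
The smallest integer exceeding 13.048 is 14.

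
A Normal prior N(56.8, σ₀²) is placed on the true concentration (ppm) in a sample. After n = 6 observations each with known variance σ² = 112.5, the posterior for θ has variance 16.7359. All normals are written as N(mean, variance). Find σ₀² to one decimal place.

σ₀² = 155.8

For the Normal–Normal model with known σ², precisions add: τ_n = τ₀ + n/σ².
So 1/σ₀² = 1/16.7359 − 6/112.5 = 0.059752 − 0.053333 = 0.006419.
Hence σ₀² = 1/0.006419 ≈ 155.8.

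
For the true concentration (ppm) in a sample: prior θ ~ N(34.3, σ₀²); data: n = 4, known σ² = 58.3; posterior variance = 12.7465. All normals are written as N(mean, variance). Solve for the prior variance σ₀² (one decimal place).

σ₀² = 101.6

For the Normal–Normal model with known σ², precisions add: τ_n = τ₀ + n/σ².
So 1/σ₀² = 1/12.7465 − 4/58.3 = 0.078453 − 0.068611 = 0.009842.
Hence σ₀² = 1/0.009842 ≈ 101.6.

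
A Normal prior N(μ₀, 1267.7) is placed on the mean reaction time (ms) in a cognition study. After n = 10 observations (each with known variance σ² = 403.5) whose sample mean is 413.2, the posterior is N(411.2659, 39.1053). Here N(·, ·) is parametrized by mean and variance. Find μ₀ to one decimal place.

The posterior mean is a precision-weighted average: μ_n = (τ₀μ₀ + τ_data·x̄)/(τ₀+τ_data), with τ₀=1/σ₀² and τ_data=n/σ².
Here τ₀ = 1/1267.7 = 0.000789 and τ_data = 10/403.5 = 0.024783, so τ_n = 0.025572.
Rearranging for μ₀: μ₀ = (μ_n·τ_n − τ_data·x̄)/τ₀ = (411.2659·0.025572 − 0.024783·413.2) / 0.000789 = 0.276556/0.000789 ≈ 350.5.

μ₀ = 350.5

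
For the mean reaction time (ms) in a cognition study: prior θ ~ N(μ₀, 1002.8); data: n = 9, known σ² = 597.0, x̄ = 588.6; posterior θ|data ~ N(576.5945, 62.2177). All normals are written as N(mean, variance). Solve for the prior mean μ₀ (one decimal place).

With known observation variance, the Normal–Normal posterior has precision τ_n = τ₀ + n/σ² and mean μ_n = (τ₀μ₀ + (n/σ²)x̄)/τ_n.
Here τ₀ = 1/1002.8 = 0.000997 and τ_data = 9/597.0 = 0.015075, so τ_n = 0.016072.
Rearranging for μ₀: μ₀ = (μ_n·τ_n − τ_data·x̄)/τ₀ = (576.5945·0.016072 − 0.015075·588.6) / 0.000997 = 0.393882/0.000997 ≈ 395.1.

μ₀ = 395.1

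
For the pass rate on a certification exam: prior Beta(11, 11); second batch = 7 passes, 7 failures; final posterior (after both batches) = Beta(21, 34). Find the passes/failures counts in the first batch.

Sequential conjugate updates are equivalent to a single update on the pooled data, so total successes = posterior α − prior α and total failures = posterior β − prior β.
Total across both batches: 21−11=10 passes, 34−11=23 failures.
Subtract the second batch: 10−7=3 passes and 23−7=16 failures.

3 passes and 16 failures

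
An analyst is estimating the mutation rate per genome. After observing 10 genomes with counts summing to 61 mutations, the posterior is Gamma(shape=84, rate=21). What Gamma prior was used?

Gamma(shape=23, rate=11)

Gamma–Poisson conjugacy: posterior shape = α + Σxᵢ, posterior rate = β + n.
So α = 84 − 61 = 23 and β = 21 − 10 = 11.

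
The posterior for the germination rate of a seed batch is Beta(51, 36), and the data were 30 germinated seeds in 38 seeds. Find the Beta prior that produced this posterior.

A Beta(a, b) prior with s successes and f failures in binomial data gives a Beta(a+s, b+f) posterior.
Subtract the data counts: 51−30=21, 36−8=28.

Beta(21, 28)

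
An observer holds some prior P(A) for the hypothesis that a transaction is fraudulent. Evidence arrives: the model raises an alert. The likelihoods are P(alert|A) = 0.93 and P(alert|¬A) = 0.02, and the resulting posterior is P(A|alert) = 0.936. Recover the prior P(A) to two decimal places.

P(A) = 0.24

In odds form, posterior odds = prior odds × likelihood ratio, so prior odds = posterior odds ÷ LR.
Posterior odds = 0.936/(1−0.936) = 14.6250. LR = 0.93/0.02 = 46.5000.
Prior odds = 14.6250/46.5000 = 0.3145, so P(A) = 0.3145/(1+0.3145) ≈ 0.24.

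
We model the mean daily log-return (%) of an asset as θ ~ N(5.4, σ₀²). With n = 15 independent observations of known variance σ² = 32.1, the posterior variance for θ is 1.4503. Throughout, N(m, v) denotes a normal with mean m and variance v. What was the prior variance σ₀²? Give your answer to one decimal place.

σ₀² = 4.5

Posterior precision equals prior precision plus data precision: 1/σ_n² = 1/σ₀² + n/σ².
So 1/σ₀² = 1/1.4503 − 15/32.1 = 0.689513 − 0.467290 = 0.222223.
Hence σ₀² = 1/0.222223 ≈ 4.5.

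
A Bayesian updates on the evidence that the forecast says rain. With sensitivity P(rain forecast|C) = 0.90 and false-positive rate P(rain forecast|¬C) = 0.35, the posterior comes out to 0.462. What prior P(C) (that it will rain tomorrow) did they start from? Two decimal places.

P(C) = 0.25

Bayes' rule in odds form gives O(C|E) = O(C)·[P(E|C)/P(E|¬C)], hence O(C) = O(C|E)/LR.
Posterior odds = 0.462/(1−0.462) = 0.8587. LR = 0.90/0.35 = 2.5714.
Prior odds = 0.8587/2.5714 = 0.3339, so P(C) = 0.3339/(1+0.3339) ≈ 0.25.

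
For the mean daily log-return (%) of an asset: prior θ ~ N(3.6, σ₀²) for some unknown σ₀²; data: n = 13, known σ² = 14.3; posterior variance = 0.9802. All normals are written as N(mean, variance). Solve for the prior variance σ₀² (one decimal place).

σ₀² = 9.0

For the Normal–Normal model with known σ², precisions add: τ_n = τ₀ + n/σ².
So 1/σ₀² = 1/0.9802 − 13/14.3 = 1.020200 − 0.909091 = 0.111109.
Hence σ₀² = 1/0.111109 ≈ 9.0.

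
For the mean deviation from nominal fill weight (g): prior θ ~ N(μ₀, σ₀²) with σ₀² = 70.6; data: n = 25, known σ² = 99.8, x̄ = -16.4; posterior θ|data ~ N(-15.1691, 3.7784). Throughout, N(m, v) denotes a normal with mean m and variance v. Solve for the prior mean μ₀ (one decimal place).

μ₀ = 6.6

The posterior mean is a precision-weighted average: μ_n = (τ₀μ₀ + τ_data·x̄)/(τ₀+τ_data), with τ₀=1/σ₀² and τ_data=n/σ².
Here τ₀ = 1/70.6 = 0.014164 and τ_data = 25/99.8 = 0.250501, so τ_n = 0.264665.
Rearranging for μ₀: μ₀ = (μ_n·τ_n − τ_data·x̄)/τ₀ = (-15.1691·0.264665 − 0.250501·-16.4) / 0.014164 = 0.093487/0.014164 ≈ 6.6.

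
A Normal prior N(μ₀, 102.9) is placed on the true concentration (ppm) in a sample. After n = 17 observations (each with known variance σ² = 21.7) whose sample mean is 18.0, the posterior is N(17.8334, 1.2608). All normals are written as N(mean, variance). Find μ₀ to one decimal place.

μ₀ = 4.4

The posterior mean is a precision-weighted average: μ_n = (τ₀μ₀ + τ_data·x̄)/(τ₀+τ_data), with τ₀=1/σ₀² and τ_data=n/σ².
Here τ₀ = 1/102.9 = 0.009718 and τ_data = 17/21.7 = 0.783410, so τ_n = 0.793128.
Rearranging for μ₀: μ₀ = (μ_n·τ_n − τ_data·x̄)/τ₀ = (17.8334·0.793128 − 0.783410·18.0) / 0.009718 = 0.042789/0.009718 ≈ 4.4.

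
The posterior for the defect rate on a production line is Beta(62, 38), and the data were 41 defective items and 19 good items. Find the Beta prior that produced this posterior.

Beta is conjugate to the binomial likelihood: posterior = Beta(α+s, β+f).
Subtract the data counts: 62−41=21, 38−19=19.

Beta(21, 19)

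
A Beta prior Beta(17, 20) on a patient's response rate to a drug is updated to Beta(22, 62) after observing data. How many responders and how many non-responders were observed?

Beta is conjugate to the binomial likelihood: posterior = Beta(a+s, b+f).
So s = 22 − 17 = 5 and f = 62 − 20 = 42.

5 responders and 42 non-responders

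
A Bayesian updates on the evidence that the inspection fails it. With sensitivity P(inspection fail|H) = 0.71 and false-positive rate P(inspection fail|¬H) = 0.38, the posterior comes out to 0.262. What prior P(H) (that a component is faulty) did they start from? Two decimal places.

In odds form, posterior odds = prior odds × likelihood ratio, so prior odds = posterior odds ÷ LR.
Posterior odds = 0.262/(1−0.262) = 0.3550. LR = 0.71/0.38 = 1.8684.
Prior odds = 0.3550/1.8684 = 0.1900, so P(H) = 0.1900/(1+0.1900) ≈ 0.16.

P(H) = 0.16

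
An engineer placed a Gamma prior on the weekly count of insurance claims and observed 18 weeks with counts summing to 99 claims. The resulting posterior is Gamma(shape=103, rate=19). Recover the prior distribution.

Gamma–Poisson conjugacy: posterior shape = α + Σxᵢ, posterior rate = β + n.
So α = 103 − 99 = 4 and β = 19 − 18 = 1.

Gamma(shape=4, rate=1)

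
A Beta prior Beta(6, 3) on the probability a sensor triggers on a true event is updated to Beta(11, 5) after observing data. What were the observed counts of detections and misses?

Under Beta–binomial conjugacy the posterior parameters are (a+s, b+f).
So s = 11 − 6 = 5 and f = 5 − 3 = 2.

5 detections and 2 misses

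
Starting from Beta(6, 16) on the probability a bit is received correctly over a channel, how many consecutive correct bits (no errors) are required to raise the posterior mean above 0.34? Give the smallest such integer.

k = 3

After k correct bits and 0 errors the posterior is Beta(6+k, 16), with mean (6+k)/(6+16+k).
Set (6+k)/(22+k) > 0.34 and solve: k > (0.34·22 − 6)/(1 − 0.34) = 2.242.
The smallest integer exceeding 2.242 is 3.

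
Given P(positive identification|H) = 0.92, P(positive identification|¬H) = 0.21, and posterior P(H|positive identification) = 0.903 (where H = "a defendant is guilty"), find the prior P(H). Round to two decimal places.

In odds form, posterior odds = prior odds × likelihood ratio, so prior odds = posterior odds ÷ LR.
Posterior odds = 0.903/(1−0.903) = 9.3093. LR = 0.92/0.21 = 4.3810.
Prior odds = 9.3093/4.3810 = 2.1249, so P(H) = 2.1249/(1+2.1249) ≈ 0.68.

P(H) = 0.68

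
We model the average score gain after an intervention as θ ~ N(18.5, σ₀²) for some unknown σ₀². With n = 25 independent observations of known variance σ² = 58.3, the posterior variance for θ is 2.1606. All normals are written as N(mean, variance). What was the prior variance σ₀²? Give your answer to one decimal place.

For the Normal–Normal model with known σ², precisions add: τ_n = τ₀ + n/σ².
So 1/σ₀² = 1/2.1606 − 25/58.3 = 0.462834 − 0.428816 = 0.034018.
Hence σ₀² = 1/0.034018 ≈ 29.4.

σ₀² = 29.4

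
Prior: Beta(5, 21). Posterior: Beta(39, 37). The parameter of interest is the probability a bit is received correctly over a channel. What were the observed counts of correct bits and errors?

A Beta(a, b) prior with s successes and f failures in binomial data gives a Beta(a+s, b+f) posterior.
So s = 39 − 5 = 34 and f = 37 − 21 = 16.

34 correct bits and 16 errors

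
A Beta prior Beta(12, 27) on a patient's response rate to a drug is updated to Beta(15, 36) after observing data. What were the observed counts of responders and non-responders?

3 responders and 9 non-responders

Beta is conjugate to the binomial likelihood: posterior = Beta(α+s, β+f).
Match parameters: s=15−12=3, f=36−27=9.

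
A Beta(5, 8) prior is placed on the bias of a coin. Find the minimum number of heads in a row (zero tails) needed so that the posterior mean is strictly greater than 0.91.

k = 76

After k heads and 0 tails the posterior is Beta(5+k, 8), with mean (5+k)/(5+8+k).
Set (5+k)/(13+k) > 0.91 and solve: k > (0.91·13 − 5)/(1 − 0.91) = 75.889.
The smallest integer exceeding 75.889 is 76, and checking k=76: (81)/(89) = 0.9101 > 0.91.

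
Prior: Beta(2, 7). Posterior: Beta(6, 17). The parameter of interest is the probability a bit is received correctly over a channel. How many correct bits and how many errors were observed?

Beta is conjugate to the binomial likelihood: posterior = Beta(a+s, b+f).
So s = 6 − 2 = 4 and f = 17 − 7 = 10.

4 correct bits and 10 errors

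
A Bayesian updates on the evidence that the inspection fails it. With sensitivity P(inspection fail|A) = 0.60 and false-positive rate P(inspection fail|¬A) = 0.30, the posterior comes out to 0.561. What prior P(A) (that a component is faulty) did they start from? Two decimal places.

P(A) = 0.39

Bayes' rule in odds form gives O(A|E) = O(A)·[P(E|A)/P(E|¬A)], hence O(A) = O(A|E)/LR.
Posterior odds = 0.561/(1−0.561) = 1.2779. LR = 0.60/0.30 = 2.0000.
Prior odds = 1.2779/2.0000 = 0.6390, so P(A) = 0.6390/(1+0.6390) ≈ 0.39.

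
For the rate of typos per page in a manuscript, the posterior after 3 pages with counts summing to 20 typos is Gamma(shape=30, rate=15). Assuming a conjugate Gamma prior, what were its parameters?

Gamma–Poisson conjugacy: posterior shape = α + Σxᵢ, posterior rate = β + n.
So α = 30 − 20 = 10 and β = 15 − 3 = 12.

Gamma(shape=10, rate=12)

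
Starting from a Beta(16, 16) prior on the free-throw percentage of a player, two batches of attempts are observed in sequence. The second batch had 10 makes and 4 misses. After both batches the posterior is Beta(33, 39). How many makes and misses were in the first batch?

Sequential conjugate updates are equivalent to a single update on the pooled data, so total successes = posterior α − prior α and total failures = posterior β − prior β.
Total across both batches: 33−16=17 makes, 39−16=23 misses.
Subtract the second batch: 17−10=7 makes and 23−4=19 misses.

7 makes and 19 misses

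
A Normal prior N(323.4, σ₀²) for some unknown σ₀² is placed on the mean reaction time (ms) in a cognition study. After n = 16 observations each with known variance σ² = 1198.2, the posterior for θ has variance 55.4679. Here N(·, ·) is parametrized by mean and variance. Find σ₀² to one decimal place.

σ₀² = 213.9

Posterior precision equals prior precision plus data precision: 1/σ_n² = 1/σ₀² + n/σ².
So 1/σ₀² = 1/55.4679 − 16/1198.2 = 0.018028 − 0.013353 = 0.004675.
Hence σ₀² = 1/0.004675 ≈ 213.9.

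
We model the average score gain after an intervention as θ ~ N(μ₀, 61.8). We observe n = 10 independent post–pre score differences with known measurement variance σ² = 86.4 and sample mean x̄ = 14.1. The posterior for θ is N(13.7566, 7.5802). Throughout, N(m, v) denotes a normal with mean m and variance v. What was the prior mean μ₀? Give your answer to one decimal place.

μ₀ = 11.3

With known observation variance, the Normal–Normal posterior has precision τ_n = τ₀ + n/σ² and mean μ_n = (τ₀μ₀ + (n/σ²)x̄)/τ_n.
Here τ₀ = 1/61.8 = 0.016181 and τ_data = 10/86.4 = 0.115741, so τ_n = 0.131922.
Rearranging for μ₀: μ₀ = (μ_n·τ_n − τ_data·x̄)/τ₀ = (13.7566·0.131922 − 0.115741·14.1) / 0.016181 = 0.182850/0.016181 ≈ 11.3.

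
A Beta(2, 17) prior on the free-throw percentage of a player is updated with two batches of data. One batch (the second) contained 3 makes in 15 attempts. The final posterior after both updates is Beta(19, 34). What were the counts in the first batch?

Because Beta–binomial updating is additive in the counts, the combined data contributed (α_post−α_prior, β_post−β_prior) successes and failures.
Total across both batches: 19−2=17 makes, 34−17=17 misses.
Subtract the second batch: 17−3=14 makes and 17−12=5 misses.

14 makes and 5 misses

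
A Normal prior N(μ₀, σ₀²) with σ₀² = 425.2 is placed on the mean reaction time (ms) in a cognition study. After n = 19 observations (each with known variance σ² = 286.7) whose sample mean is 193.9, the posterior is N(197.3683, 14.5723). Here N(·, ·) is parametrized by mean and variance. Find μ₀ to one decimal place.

μ₀ = 295.1

The posterior mean is a precision-weighted average: μ_n = (τ₀μ₀ + τ_data·x̄)/(τ₀+τ_data), with τ₀=1/σ₀² and τ_data=n/σ².
Here τ₀ = 1/425.2 = 0.002352 and τ_data = 19/286.7 = 0.066271, so τ_n = 0.068623.
Rearranging for μ₀: μ₀ = (μ_n·τ_n − τ_data·x̄)/τ₀ = (197.3683·0.068623 − 0.066271·193.9) / 0.002352 = 0.694058/0.002352 ≈ 295.1.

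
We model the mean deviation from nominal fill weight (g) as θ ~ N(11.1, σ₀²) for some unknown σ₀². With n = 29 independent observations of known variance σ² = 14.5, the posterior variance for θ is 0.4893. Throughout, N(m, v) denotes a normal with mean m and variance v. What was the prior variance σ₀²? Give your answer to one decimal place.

Posterior precision equals prior precision plus data precision: 1/σ_n² = 1/σ₀² + n/σ².
So 1/σ₀² = 1/0.4893 − 29/14.5 = 2.043736 − 2.000000 = 0.043736.
Hence σ₀² = 1/0.043736 ≈ 22.9.

σ₀² = 22.9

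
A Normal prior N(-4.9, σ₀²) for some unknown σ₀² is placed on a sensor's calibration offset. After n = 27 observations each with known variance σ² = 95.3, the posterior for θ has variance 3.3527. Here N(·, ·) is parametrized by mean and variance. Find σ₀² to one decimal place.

Posterior precision equals prior precision plus data precision: 1/σ_n² = 1/σ₀² + n/σ².
So 1/σ₀² = 1/3.3527 − 27/95.3 = 0.298267 − 0.283316 = 0.014951.
Hence σ₀² = 1/0.014951 ≈ 66.9.

σ₀² = 66.9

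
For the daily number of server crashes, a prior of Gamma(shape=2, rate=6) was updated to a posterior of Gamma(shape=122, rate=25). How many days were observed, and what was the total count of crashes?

Gamma–Poisson conjugacy: posterior shape = α + Σxᵢ, posterior rate = β + n.
Matching: Σxᵢ = 122 − 2 = 120 and n = 25 − 6 = 19.

n = 19 days with total 120 crashes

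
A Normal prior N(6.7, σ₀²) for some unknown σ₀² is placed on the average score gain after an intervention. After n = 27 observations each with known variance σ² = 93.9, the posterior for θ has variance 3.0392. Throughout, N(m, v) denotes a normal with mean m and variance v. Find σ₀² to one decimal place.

σ₀² = 24.1

For the Normal–Normal model with known σ², precisions add: τ_n = τ₀ + n/σ².
So 1/σ₀² = 1/3.0392 − 27/93.9 = 0.329034 − 0.287540 = 0.041494.
Hence σ₀² = 1/0.041494 ≈ 24.1.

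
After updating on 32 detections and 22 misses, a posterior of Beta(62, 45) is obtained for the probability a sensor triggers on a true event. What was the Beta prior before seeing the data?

A Beta(a, b) prior with s successes and f failures in binomial data gives a Beta(a+s, b+f) posterior.
Subtract the data counts: 62−32=30, 45−22=23.

Beta(30, 23)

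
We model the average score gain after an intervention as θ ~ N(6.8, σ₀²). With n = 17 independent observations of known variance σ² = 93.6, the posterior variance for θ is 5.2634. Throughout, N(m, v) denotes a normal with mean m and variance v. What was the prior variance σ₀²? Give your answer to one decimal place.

For the Normal–Normal model with known σ², precisions add: τ_n = τ₀ + n/σ².
So 1/σ₀² = 1/5.2634 − 17/93.6 = 0.189991 − 0.181624 = 0.008367.
Hence σ₀² = 1/0.008367 ≈ 119.5.

σ₀² = 119.5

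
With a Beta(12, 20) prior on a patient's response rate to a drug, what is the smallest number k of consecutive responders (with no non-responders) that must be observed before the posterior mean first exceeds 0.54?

After k responders and 0 non-responders the posterior is Beta(12+k, 20), with mean (12+k)/(12+20+k).
Set (12+k)/(32+k) > 0.54 and solve: k > (0.54·32 − 12)/(1 − 0.54) = 11.478.
The smallest integer exceeding 11.478 is 12, and checking k=12: (24)/(44) = 0.5455 > 0.54.

k = 12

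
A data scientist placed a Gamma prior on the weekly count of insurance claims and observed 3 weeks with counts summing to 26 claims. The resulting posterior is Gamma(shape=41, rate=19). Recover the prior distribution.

Gamma–Poisson conjugacy: posterior shape = α + Σxᵢ, posterior rate = β + n.
So α = 41 − 26 = 15 and β = 19 − 3 = 16.

Gamma(shape=15, rate=16)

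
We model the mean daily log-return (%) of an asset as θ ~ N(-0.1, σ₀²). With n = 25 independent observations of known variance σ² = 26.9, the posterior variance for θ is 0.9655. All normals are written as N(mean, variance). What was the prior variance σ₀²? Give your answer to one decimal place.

σ₀² = 9.4

Posterior precision equals prior precision plus data precision: 1/σ_n² = 1/σ₀² + n/σ².
So 1/σ₀² = 1/0.9655 − 25/26.9 = 1.035733 − 0.929368 = 0.106365.
Hence σ₀² = 1/0.106365 ≈ 9.4.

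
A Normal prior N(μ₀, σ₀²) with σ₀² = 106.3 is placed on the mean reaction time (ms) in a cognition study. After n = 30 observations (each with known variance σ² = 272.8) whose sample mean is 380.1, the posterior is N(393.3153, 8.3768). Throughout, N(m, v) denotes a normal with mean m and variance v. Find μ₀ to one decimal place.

The posterior mean is a precision-weighted average: μ_n = (τ₀μ₀ + τ_data·x̄)/(τ₀+τ_data), with τ₀=1/σ₀² and τ_data=n/σ².
Here τ₀ = 1/106.3 = 0.009407 and τ_data = 30/272.8 = 0.109971, so τ_n = 0.119378.
Rearranging for μ₀: μ₀ = (μ_n·τ_n − τ_data·x̄)/τ₀ = (393.3153·0.119378 − 0.109971·380.1) / 0.009407 = 5.153217/0.009407 ≈ 547.8.

μ₀ = 547.8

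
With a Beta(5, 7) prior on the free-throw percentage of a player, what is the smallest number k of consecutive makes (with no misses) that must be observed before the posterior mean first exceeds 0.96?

k = 164

After k makes and 0 misses the posterior is Beta(5+k, 7), with mean (5+k)/(5+7+k).
Set (5+k)/(12+k) > 0.96 and solve: k > (0.96·12 − 5)/(1 − 0.96) = 163.000.
The smallest integer exceeding 163.000 is 164.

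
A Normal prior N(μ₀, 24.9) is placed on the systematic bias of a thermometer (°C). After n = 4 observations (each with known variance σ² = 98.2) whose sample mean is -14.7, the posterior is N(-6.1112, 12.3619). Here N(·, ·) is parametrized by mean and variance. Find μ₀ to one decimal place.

μ₀ = 2.6

The posterior mean is a precision-weighted average: μ_n = (τ₀μ₀ + τ_data·x̄)/(τ₀+τ_data), with τ₀=1/σ₀² and τ_data=n/σ².
Here τ₀ = 1/24.9 = 0.040161 and τ_data = 4/98.2 = 0.040733, so τ_n = 0.080894.
Rearranging for μ₀: μ₀ = (μ_n·τ_n − τ_data·x̄)/τ₀ = (-6.1112·0.080894 − 0.040733·-14.7) / 0.040161 = 0.104416/0.040161 ≈ 2.6.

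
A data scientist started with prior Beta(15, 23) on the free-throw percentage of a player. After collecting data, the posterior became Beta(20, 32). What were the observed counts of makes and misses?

Under Beta–binomial conjugacy the posterior parameters are (α+s, β+f).
So s = 20 − 15 = 5 and f = 32 − 23 = 9.

5 makes and 9 misses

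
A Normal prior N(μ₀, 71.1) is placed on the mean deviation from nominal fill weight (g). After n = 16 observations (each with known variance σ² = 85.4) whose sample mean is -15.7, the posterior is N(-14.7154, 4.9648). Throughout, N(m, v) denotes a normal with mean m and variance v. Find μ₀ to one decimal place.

μ₀ = -1.6

With known observation variance, the Normal–Normal posterior has precision τ_n = τ₀ + n/σ² and mean μ_n = (τ₀μ₀ + (n/σ²)x̄)/τ_n.
Here τ₀ = 1/71.1 = 0.014065 and τ_data = 16/85.4 = 0.187354, so τ_n = 0.201419.
Rearranging for μ₀: μ₀ = (μ_n·τ_n − τ_data·x̄)/τ₀ = (-14.7154·0.201419 − 0.187354·-15.7) / 0.014065 = -0.022503/0.014065 ≈ -1.6.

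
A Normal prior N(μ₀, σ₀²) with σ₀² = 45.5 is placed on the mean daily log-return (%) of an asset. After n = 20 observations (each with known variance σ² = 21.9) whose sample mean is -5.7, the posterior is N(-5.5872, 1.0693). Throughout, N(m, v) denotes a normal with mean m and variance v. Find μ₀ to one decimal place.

μ₀ = -0.9

The posterior mean is a precision-weighted average: μ_n = (τ₀μ₀ + τ_data·x̄)/(τ₀+τ_data), with τ₀=1/σ₀² and τ_data=n/σ².
Here τ₀ = 1/45.5 = 0.021978 and τ_data = 20/21.9 = 0.913242, so τ_n = 0.935220.
Rearranging for μ₀: μ₀ = (μ_n·τ_n − τ_data·x̄)/τ₀ = (-5.5872·0.935220 − 0.913242·-5.7) / 0.021978 = -0.019782/0.021978 ≈ -0.9.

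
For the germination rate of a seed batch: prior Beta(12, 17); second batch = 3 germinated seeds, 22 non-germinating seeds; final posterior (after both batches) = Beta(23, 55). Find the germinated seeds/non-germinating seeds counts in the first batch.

Sequential conjugate updates are equivalent to a single update on the pooled data, so total successes = posterior α − prior α and total failures = posterior β − prior β.
Total across both batches: 23−12=11 germinated seeds, 55−17=38 non-germinating seeds.
Subtract the second batch: 11−3=8 germinated seeds and 38−22=16 non-germinating seeds.

8 germinated seeds and 16 non-germinating seeds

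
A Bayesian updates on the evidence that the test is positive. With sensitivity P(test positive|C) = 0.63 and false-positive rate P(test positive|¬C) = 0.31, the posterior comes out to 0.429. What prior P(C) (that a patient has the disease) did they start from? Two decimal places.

Bayes' rule in odds form gives O(C|E) = O(C)·[P(E|C)/P(E|¬C)], hence O(C) = O(C|E)/LR.
Posterior odds = 0.429/(1−0.429) = 0.7513. LR = 0.63/0.31 = 2.0323.
Prior odds = 0.7513/2.0323 = 0.3697, so P(C) = 0.3697/(1+0.3697) ≈ 0.27.

P(C) = 0.27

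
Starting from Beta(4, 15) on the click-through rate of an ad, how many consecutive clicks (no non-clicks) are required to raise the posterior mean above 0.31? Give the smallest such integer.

k = 3

After k clicks and 0 non-clicks the posterior is Beta(4+k, 15), with mean (4+k)/(4+15+k).
Set (4+k)/(19+k) > 0.31 and solve: k > (0.31·19 − 4)/(1 − 0.31) = 2.739.
The smallest integer exceeding 2.739 is 3, and checking k=3: (7)/(22) = 0.3182 > 0.31.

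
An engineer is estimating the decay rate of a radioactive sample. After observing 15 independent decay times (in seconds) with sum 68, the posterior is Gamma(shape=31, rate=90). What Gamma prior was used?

Gamma(shape=16, rate=22)

For an exponential likelihood with a Gamma(α, β) prior on the rate, n observations with total T give posterior Gamma(α+n, β+T).
So α = 31 − 15 = 16 and β = 90 − 68 = 22.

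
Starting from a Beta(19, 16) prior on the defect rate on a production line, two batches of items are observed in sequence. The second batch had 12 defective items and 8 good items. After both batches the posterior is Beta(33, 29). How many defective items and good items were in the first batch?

Because Beta–binomial updating is additive in the counts, the combined data contributed (α_post−α_prior, β_post−β_prior) successes and failures.
Total across both batches: 33−19=14 defective items, 29−16=13 good items.
Subtract the second batch: 14−12=2 defective items and 13−8=5 good items.

2 defective items and 5 good items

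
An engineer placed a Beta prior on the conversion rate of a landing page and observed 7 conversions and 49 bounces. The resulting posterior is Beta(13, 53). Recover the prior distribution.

Beta(6, 4)

Beta is conjugate to the binomial likelihood: posterior = Beta(a+s, b+f).
Subtract the data counts: 13−7=6, 53−49=4.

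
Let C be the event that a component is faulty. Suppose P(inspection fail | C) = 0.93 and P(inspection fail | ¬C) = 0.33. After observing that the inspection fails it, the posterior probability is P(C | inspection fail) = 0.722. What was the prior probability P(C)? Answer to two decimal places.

P(C) = 0.48

Bayes' rule in odds form gives O(C|E) = O(C)·[P(E|C)/P(E|¬C)], hence O(C) = O(C|E)/LR.
Posterior odds = 0.722/(1−0.722) = 2.5971. LR = 0.93/0.33 = 2.8182.
Prior odds = 2.5971/2.8182 = 0.9215, so P(C) = 0.9215/(1+0.9215) ≈ 0.48.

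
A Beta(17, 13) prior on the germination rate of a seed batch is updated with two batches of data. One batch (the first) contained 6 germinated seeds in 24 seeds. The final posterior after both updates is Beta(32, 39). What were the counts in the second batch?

Sequential conjugate updates are equivalent to a single update on the pooled data, so total successes = posterior α − prior α and total failures = posterior β − prior β.
Total across both batches: 32−17=15 germinated seeds, 39−13=26 non-germinating seeds.
Subtract the first batch: 15−6=9 germinated seeds and 26−18=8 non-germinating seeds.

9 germinated seeds and 8 non-germinating seeds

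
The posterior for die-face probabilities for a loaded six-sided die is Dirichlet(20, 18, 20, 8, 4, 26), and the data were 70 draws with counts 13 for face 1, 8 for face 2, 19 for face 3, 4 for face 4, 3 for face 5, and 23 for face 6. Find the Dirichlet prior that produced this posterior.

For a Dirichlet(α) prior with multinomial counts c, the posterior is Dirichlet(α + c) componentwise.
Subtract each count from the matching posterior parameter: 20−13=7, 18−8=10, 20−19=1, 8−4=4, 4−3=1, 26−23=3.

Dirichlet(7, 10, 1, 4, 1, 3)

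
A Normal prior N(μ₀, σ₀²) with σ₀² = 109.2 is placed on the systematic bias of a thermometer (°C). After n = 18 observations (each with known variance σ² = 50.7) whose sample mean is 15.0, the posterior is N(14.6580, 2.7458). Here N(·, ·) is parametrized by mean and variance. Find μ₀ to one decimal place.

The posterior mean is a precision-weighted average: μ_n = (τ₀μ₀ + τ_data·x̄)/(τ₀+τ_data), with τ₀=1/σ₀² and τ_data=n/σ².
Here τ₀ = 1/109.2 = 0.009158 and τ_data = 18/50.7 = 0.355030, so τ_n = 0.364188.
Rearranging for μ₀: μ₀ = (μ_n·τ_n − τ_data·x̄)/τ₀ = (14.6580·0.364188 − 0.355030·15.0) / 0.009158 = 0.012818/0.009158 ≈ 1.4.

μ₀ = 1.4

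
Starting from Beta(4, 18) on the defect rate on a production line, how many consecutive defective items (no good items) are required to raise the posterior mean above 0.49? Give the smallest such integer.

After k defective items and 0 good items the posterior is Beta(4+k, 18), with mean (4+k)/(4+18+k).
Set (4+k)/(22+k) > 0.49 and solve: k > (0.49·22 − 4)/(1 − 0.49) = 13.294.
The smallest integer exceeding 13.294 is 14, and checking k=14: (18)/(36) = 0.5000 > 0.49.

k = 14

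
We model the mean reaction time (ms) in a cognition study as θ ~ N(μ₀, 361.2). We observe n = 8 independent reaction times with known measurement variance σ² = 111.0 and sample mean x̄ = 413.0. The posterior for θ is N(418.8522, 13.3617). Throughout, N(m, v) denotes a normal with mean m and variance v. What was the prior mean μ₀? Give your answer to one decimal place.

μ₀ = 571.2

With known observation variance, the Normal–Normal posterior has precision τ_n = τ₀ + n/σ² and mean μ_n = (τ₀μ₀ + (n/σ²)x̄)/τ_n.
Here τ₀ = 1/361.2 = 0.002769 and τ_data = 8/111.0 = 0.072072, so τ_n = 0.074841.
Rearranging for μ₀: μ₀ = (μ_n·τ_n − τ_data·x̄)/τ₀ = (418.8522·0.074841 − 0.072072·413.0) / 0.002769 = 1.581582/0.002769 ≈ 571.2.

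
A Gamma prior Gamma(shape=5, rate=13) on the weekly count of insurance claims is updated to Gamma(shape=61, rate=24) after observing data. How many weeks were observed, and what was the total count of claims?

n = 11 weeks with total 56 claims

Gamma–Poisson conjugacy: posterior shape = α + Σxᵢ, posterior rate = β + n.
Matching: Σxᵢ = 61 − 5 = 56 and n = 24 − 13 = 11.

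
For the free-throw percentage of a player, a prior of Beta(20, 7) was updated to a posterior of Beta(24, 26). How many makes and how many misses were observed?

Under Beta–binomial conjugacy the posterior parameters are (a+s, b+f).
So s = 24 − 20 = 4 and f = 26 − 7 = 19.

4 makes and 19 misses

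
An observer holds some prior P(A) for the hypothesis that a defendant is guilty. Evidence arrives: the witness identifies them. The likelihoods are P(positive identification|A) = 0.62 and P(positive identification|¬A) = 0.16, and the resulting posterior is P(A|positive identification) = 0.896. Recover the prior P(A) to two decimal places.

In odds form, posterior odds = prior odds × likelihood ratio, so prior odds = posterior odds ÷ LR.
Posterior odds = 0.896/(1−0.896) = 8.6154. LR = 0.62/0.16 = 3.8750.
Prior odds = 8.6154/3.8750 = 2.2233, so P(A) = 2.2233/(1+2.2233) ≈ 0.69.

P(A) = 0.69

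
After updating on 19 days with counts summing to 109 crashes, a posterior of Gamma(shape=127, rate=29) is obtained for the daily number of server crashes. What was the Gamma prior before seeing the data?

A Gamma(α, β) prior (rate parametrization) on a Poisson rate with n observations summing to S gives posterior Gamma(α+S, β+n).
So α = 127 − 109 = 18 and β = 29 − 19 = 10.

Gamma(shape=18, rate=10)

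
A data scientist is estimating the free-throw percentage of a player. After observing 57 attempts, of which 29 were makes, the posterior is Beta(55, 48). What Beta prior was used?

Beta(26, 20)

Beta is conjugate to the binomial likelihood: posterior = Beta(a+s, b+f).
So a = 55 − 29 = 26 and b = 48 − 28 = 20.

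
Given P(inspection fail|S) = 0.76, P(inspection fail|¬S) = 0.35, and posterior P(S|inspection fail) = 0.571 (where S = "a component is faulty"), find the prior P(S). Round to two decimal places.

In odds form, posterior odds = prior odds × likelihood ratio, so prior odds = posterior odds ÷ LR.
Posterior odds = 0.571/(1−0.571) = 1.3310. LR = 0.76/0.35 = 2.1714.
Prior odds = 1.3310/2.1714 = 0.6130, so P(S) = 0.6130/(1+0.6130) ≈ 0.38.

P(S) = 0.38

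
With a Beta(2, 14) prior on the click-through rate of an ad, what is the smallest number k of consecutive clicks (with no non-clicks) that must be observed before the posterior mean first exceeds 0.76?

After k clicks and 0 non-clicks the posterior is Beta(2+k, 14), with mean (2+k)/(2+14+k).
Set (2+k)/(16+k) > 0.76 and solve: k > (0.76·16 − 2)/(1 − 0.76) = 42.333.
The smallest integer exceeding 42.333 is 43.

k = 43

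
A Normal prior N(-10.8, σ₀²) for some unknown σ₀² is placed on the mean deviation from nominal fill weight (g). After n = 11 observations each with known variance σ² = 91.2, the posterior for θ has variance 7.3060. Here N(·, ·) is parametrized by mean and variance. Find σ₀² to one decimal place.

σ₀² = 61.5

For the Normal–Normal model with known σ², precisions add: τ_n = τ₀ + n/σ².
So 1/σ₀² = 1/7.3060 − 11/91.2 = 0.136874 − 0.120614 = 0.016260.
Hence σ₀² = 1/0.016260 ≈ 61.5.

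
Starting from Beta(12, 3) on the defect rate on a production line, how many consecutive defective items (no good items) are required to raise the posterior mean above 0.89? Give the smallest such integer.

k = 13

After k defective items and 0 good items the posterior is Beta(12+k, 3), with mean (12+k)/(12+3+k).
Set (12+k)/(15+k) > 0.89 and solve: k > (0.89·15 − 12)/(1 − 0.89) = 12.273.
The smallest integer exceeding 12.273 is 13, and checking k=13: (25)/(28) = 0.8929 > 0.89.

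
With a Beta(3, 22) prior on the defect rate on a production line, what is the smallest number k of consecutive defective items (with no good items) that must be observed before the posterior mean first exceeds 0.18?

After k defective items and 0 good items the posterior is Beta(3+k, 22), with mean (3+k)/(3+22+k).
Set (3+k)/(25+k) > 0.18 and solve: k > (0.18·25 − 3)/(1 − 0.18) = 1.829.
The smallest integer exceeding 1.829 is 2, and checking k=2: (5)/(27) = 0.1852 > 0.18.

k = 2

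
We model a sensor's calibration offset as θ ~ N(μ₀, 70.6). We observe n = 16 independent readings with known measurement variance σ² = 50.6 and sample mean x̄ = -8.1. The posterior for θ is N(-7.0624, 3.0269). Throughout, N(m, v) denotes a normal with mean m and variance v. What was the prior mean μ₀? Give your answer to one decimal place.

With known observation variance, the Normal–Normal posterior has precision τ_n = τ₀ + n/σ² and mean μ_n = (τ₀μ₀ + (n/σ²)x̄)/τ_n.
Here τ₀ = 1/70.6 = 0.014164 and τ_data = 16/50.6 = 0.316206, so τ_n = 0.330370.
Rearranging for μ₀: μ₀ = (μ_n·τ_n − τ_data·x̄)/τ₀ = (-7.0624·0.330370 − 0.316206·-8.1) / 0.014164 = 0.228064/0.014164 ≈ 16.1.

μ₀ = 16.1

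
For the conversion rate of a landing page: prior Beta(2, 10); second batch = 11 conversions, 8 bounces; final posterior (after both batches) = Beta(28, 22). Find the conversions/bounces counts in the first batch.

Because Beta–binomial updating is additive in the counts, the combined data contributed (α_post−α_prior, β_post−β_prior) successes and failures.
Total across both batches: 28−2=26 conversions, 22−10=12 bounces.
Subtract the second batch: 26−11=15 conversions and 12−8=4 bounces.

15 conversions and 4 bounces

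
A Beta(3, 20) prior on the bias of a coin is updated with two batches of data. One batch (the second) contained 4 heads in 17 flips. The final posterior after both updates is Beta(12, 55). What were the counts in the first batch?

Because Beta–binomial updating is additive in the counts, the combined data contributed (α_post−α_prior, β_post−β_prior) successes and failures.
Total across both batches: 12−3=9 heads, 55−20=35 tails.
Subtract the second batch: 9−4=5 heads and 35−13=22 tails.

5 heads and 22 tails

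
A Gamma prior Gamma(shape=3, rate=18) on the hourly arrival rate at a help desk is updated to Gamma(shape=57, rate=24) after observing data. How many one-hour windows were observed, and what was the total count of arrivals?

n = 6 one-hour windows with total 54 arrivals

A Gamma(α, β) prior (rate parametrization) on a Poisson rate with n observations summing to S gives posterior Gamma(α+S, β+n).
Matching: Σxᵢ = 57 − 3 = 54 and n = 24 − 18 = 6.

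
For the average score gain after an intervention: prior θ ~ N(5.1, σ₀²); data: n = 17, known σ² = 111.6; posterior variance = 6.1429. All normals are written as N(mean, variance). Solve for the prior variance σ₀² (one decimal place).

σ₀² = 95.6

For the Normal–Normal model with known σ², precisions add: τ_n = τ₀ + n/σ².
So 1/σ₀² = 1/6.1429 − 17/111.6 = 0.162790 − 0.152330 = 0.010460.
Hence σ₀² = 1/0.010460 ≈ 95.6.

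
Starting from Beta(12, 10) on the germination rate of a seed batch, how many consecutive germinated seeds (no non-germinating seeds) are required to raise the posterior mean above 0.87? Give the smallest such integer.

k = 55

After k germinated seeds and 0 non-germinating seeds the posterior is Beta(12+k, 10), with mean (12+k)/(12+10+k).
Set (12+k)/(22+k) > 0.87 and solve: k > (0.87·22 − 12)/(1 − 0.87) = 54.923.
The smallest integer exceeding 54.923 is 55.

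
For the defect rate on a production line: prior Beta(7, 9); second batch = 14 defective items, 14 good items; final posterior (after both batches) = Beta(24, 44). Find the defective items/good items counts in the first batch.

3 defective items and 21 good items

Because Beta–binomial updating is additive in the counts, the combined data contributed (α_post−α_prior, β_post−β_prior) successes and failures.
Total across both batches: 24−7=17 defective items, 44−9=35 good items.
Subtract the second batch: 17−14=3 defective items and 35−14=21 good items.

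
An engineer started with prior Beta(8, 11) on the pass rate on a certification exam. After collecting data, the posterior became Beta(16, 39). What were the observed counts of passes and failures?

Beta is conjugate to the binomial likelihood: posterior = Beta(a+s, b+f).
So s = 16 − 8 = 8 and f = 39 − 11 = 28.

8 passes and 28 failures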